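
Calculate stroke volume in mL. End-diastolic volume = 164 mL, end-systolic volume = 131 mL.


SV = EDV - ESV
SV = 164 - 131
SV = 33 mL


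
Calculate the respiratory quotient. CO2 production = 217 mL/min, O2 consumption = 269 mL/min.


RQ = VCO2 / VO2
RQ = 217 / 269
RQ = 0.8067


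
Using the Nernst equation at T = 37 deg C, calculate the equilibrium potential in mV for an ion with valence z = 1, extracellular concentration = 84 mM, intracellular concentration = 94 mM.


E = (RT/(zF)) * ln(C_out/C_in)
T = 37 + 273.15 = 310.15 K
E = (8.314 * 310.15 / (1 * 96485)) * ln(84/94)
E = -3.006 mV


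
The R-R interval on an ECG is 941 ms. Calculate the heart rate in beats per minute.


HR = 60 / RR_interval(s)
RR = 941 ms = 0.941 s
HR = 60 / 0.941 = 63.76 bpm


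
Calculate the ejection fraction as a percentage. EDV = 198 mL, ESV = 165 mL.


SV = EDV - ESV = 198 - 165 = 33 mL
EF = SV/EDV * 100 = 33/198 * 100
EF = 16.67%


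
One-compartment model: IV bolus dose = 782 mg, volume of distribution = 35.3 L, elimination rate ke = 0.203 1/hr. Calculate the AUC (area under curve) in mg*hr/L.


C0 = Dose/Vd = 782/35.3 = 22.153 mg/L
AUC = C0/ke = 22.153/0.203
AUC = 109.1 mg*hr/L


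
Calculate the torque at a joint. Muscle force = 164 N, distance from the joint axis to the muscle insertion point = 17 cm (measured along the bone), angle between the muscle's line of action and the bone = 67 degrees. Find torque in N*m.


Torque = F * d * sin(theta)   (moment arm = d*sin(theta))
d = 17 cm = 0.17 m
Torque = 164 * 0.17 * sin(67)
Torque = 25.66 N*m


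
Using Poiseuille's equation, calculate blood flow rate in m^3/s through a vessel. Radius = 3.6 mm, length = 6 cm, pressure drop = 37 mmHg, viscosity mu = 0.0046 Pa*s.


Q = pi*r^4*dP / (8*mu*L)
r = 0.0036 m, L = 0.06 m
dP = 37 mmHg = 4932.914 Pa
Q = 0.001179 m^3/s


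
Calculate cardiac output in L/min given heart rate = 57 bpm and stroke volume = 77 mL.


CO = HR * SV
CO = 57 * 77 / 1000
CO = 4.389 L/min


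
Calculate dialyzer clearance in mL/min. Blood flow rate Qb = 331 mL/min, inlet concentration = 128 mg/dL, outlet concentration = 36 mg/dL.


K = Qb * (Cb_in - Cb_out) / Cb_in
K = 331 * (128 - 36) / 128
K = 237.9 mL/min


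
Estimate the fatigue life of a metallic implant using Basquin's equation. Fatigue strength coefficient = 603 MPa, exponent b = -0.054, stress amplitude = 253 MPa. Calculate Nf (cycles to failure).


sigma_a = sigma_f' * (2Nf)^b
2Nf = (sigma_a/sigma_f')^(1/b)
2Nf = (253/603)^(1/-0.054)
2Nf = 9663306.6
Nf = 4.8317e+06


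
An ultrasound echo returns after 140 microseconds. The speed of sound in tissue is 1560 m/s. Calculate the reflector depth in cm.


depth = c * t / 2
t = 140 us = 1.4000e-04 s
depth = 1560 * 1.4000e-04 / 2
depth = 0.1092 m = 10.92 cm


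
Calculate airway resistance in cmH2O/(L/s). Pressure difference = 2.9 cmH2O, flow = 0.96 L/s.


R = dP / flow
R = 2.9 / 0.96
R = 3.021 cmH2O/(L/s)


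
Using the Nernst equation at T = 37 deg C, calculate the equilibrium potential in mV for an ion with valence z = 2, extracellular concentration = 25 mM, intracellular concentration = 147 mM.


E = (RT/(zF)) * ln(C_out/C_in)
T = 37 + 273.15 = 310.15 K
E = (8.314 * 310.15 / (2 * 96485)) * ln(25/147)
E = -23.67 mV


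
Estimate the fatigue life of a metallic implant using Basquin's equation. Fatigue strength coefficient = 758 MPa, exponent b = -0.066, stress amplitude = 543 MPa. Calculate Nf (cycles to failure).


sigma_a = sigma_f' * (2Nf)^b
2Nf = (sigma_a/sigma_f')^(1/b)
2Nf = (543/758)^(1/-0.066)
2Nf = 156.6717
Nf = 78.34


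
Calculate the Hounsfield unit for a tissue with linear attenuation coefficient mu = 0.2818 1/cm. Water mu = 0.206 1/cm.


HU = ((mu_tissue - mu_water) / mu_water) * 1000
HU = ((0.2818 - 0.206) / 0.206) * 1000
HU = 368


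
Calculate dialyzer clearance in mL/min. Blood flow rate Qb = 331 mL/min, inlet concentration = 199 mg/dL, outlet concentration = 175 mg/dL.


K = Qb * (Cb_in - Cb_out) / Cb_in
K = 331 * (199 - 175) / 199
K = 39.92 mL/min


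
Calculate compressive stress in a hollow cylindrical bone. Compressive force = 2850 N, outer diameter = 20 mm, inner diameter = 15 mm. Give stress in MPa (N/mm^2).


A = pi*(r_o^2 - r_i^2)
r_o = 10 mm, r_i = 7.5 mm
A = 137.445 mm^2
sigma = F/A = 2850 / 137.445
sigma = 20.74 MPa


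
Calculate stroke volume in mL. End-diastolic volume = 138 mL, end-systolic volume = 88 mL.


SV = EDV - ESV
SV = 138 - 88
SV = 50 mL


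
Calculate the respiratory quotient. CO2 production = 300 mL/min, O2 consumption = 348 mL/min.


RQ = VCO2 / VO2
RQ = 300 / 348
RQ = 0.8621


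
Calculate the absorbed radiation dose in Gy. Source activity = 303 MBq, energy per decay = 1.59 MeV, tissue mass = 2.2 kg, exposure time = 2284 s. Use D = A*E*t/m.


A = 303 MBq = 3.0300e+08 Bq
E = 1.59 MeV = 2.54718e-13 J
D = A*E*t/m = 3.0300e+08*2.54718e-13*2284/2.2
D = 0.08013 Gy


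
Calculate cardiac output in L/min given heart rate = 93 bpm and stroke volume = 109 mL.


CO = HR * SV
CO = 93 * 109 / 1000
CO = 10.14 L/min


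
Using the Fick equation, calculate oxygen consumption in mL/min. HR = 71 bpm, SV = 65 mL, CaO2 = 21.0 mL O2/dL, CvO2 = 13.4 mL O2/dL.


CO = HR*SV = 71*65/1000 = 4.615 L/min
a-v O2 diff = 21.0 - 13.4 = 7.6 mL/dL
VO2 = CO * (CaO2-CvO2) * 10 dL/L
VO2 = 4.615 * 7.6 * 10
VO2 = 350.7 mL/min


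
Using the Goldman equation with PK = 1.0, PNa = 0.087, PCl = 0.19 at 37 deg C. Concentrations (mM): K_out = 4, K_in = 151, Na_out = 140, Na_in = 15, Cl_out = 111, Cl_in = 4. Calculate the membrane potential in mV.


Vm = (RT/F)*ln((PK*Ko + PNa*Nao + PCl*Cli)/(PK*Ki + PNa*Nai + PCl*Clo))
Numer = 16.94, Denom = 173.395
Vm = -62.16 mV


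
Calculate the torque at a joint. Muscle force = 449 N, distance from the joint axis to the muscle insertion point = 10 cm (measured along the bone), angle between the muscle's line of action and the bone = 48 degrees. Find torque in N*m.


Torque = F * d * sin(theta)   (moment arm = d*sin(theta))
d = 10 cm = 0.1 m
Torque = 449 * 0.1 * sin(48)
Torque = 33.37 N*m


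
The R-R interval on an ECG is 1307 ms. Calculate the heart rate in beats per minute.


HR = 60 / RR_interval(s)
RR = 1307 ms = 1.307 s
HR = 60 / 1.307 = 45.91 bpm


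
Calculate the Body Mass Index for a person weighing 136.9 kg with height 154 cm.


BMI = weight / height^2
height = 154 cm = 1.54 m
BMI = 136.9 / 1.54^2
BMI = 57.72 kg/m^2


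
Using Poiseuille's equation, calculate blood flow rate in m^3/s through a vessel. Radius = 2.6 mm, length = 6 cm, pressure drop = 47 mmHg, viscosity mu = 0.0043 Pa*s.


Q = pi*r^4*dP / (8*mu*L)
r = 0.0026 m, L = 0.06 m
dP = 47 mmHg = 6266.134 Pa
Q = 4.3585e-04 m^3/s


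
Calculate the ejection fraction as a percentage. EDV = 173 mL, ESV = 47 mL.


SV = EDV - ESV = 173 - 47 = 126 mL
EF = SV/EDV * 100 = 126/173 * 100
EF = 72.83%


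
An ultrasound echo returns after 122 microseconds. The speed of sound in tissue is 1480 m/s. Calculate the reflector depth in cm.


depth = c * t / 2
t = 122 us = 1.2200e-04 s
depth = 1480 * 1.2200e-04 / 2
depth = 0.09028 m = 9.028 cm


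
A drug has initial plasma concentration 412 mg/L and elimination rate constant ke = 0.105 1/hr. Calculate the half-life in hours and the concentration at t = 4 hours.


t_half = ln(2) / ke = 0.693147 / 0.105 = 6.601 hr
C(t) = C0 * exp(-ke*t) = 412 * exp(-0.105*4)
C(4) = 270.7 mg/L


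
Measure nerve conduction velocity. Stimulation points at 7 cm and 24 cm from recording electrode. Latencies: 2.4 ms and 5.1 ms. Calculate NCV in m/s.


Distance = (24 - 7) / 100 = 0.17 m
dt = (5.1 - 2.4) / 1000 = 0.0027 s
NCV = dist / dt = 62.96 m/s


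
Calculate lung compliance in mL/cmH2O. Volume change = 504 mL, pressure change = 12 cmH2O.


C = dV / dP
C = 504 / 12
C = 42 mL/cmH2O


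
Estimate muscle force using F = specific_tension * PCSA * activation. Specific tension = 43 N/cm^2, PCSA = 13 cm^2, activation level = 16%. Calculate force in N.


F = sigma * PCSA * activation
F = 43 * 13 * 0.16
F = 89.44 N


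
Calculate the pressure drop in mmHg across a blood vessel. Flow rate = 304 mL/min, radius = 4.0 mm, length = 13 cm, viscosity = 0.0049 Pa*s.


dP = 8*mu*L*Q / (pi*r^4)
Q = 304 mL/min = 5.06667e-06 m^3/s
dP = 32.1042 Pa = 32.1042 / 133.322 mmHg = 0.2408 mmHg


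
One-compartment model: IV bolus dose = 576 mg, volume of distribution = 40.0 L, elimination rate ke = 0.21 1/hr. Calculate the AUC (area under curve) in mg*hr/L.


C0 = Dose/Vd = 576/40.0 = 14.4 mg/L
AUC = C0/ke = 14.4/0.21
AUC = 68.57 mg*hr/L


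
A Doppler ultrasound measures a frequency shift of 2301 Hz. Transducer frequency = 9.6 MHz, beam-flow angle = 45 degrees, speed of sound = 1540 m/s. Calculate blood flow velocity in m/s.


v = fd * c / (2 * f0 * cos(theta))
v = 2301 * 1540 / (2 * 9.6000e+06 * cos(45))
v = 0.261 m/s


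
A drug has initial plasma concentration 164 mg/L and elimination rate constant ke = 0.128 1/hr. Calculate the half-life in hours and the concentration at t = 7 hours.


t_half = ln(2) / ke = 0.693147 / 0.128 = 5.415 hr
C(t) = C0 * exp(-ke*t) = 164 * exp(-0.128*7)
C(7) = 66.94 mg/L


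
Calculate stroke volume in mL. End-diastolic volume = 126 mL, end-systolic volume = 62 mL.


SV = EDV - ESV
SV = 126 - 62
SV = 64 mL


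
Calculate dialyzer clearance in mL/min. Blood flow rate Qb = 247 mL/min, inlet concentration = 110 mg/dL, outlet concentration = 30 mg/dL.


K = Qb * (Cb_in - Cb_out) / Cb_in
K = 247 * (110 - 30) / 110
K = 179.6 mL/min


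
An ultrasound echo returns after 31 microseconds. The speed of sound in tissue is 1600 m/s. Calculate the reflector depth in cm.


depth = c * t / 2
t = 31 us = 3.1000e-05 s
depth = 1600 * 3.1000e-05 / 2
depth = 0.0248 m = 2.48 cm


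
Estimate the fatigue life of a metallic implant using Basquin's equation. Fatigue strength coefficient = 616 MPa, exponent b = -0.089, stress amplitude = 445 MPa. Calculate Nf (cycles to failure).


sigma_a = sigma_f' * (2Nf)^b
2Nf = (sigma_a/sigma_f')^(1/b)
2Nf = (445/616)^(1/-0.089)
2Nf = 38.614414
Nf = 19.31


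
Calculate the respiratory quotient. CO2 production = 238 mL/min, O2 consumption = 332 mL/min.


RQ = VCO2 / VO2
RQ = 238 / 332
RQ = 0.7169


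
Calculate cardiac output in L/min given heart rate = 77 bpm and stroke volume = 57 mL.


CO = HR * SV
CO = 77 * 57 / 1000
CO = 4.389 L/min


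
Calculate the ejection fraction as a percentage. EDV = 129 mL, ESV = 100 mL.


SV = EDV - ESV = 129 - 100 = 29 mL
EF = SV/EDV * 100 = 29/129 * 100
EF = 22.48%


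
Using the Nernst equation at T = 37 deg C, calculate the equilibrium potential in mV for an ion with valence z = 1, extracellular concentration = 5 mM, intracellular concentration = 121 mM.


E = (RT/(zF)) * ln(C_out/C_in)
T = 37 + 273.15 = 310.15 K
E = (8.314 * 310.15 / (1 * 96485)) * ln(5/121)
E = -85.16 mV


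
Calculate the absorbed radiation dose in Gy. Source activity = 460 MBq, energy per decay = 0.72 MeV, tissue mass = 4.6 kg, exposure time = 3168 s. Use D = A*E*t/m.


A = 460 MBq = 4.6000e+08 Bq
E = 0.72 MeV = 1.15344e-13 J
D = A*E*t/m = 4.6000e+08*1.15344e-13*3168/4.6
D = 0.03654 Gy


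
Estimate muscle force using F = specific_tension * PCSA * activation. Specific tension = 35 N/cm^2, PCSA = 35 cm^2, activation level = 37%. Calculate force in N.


F = sigma * PCSA * activation
F = 35 * 35 * 0.37
F = 453.2 N


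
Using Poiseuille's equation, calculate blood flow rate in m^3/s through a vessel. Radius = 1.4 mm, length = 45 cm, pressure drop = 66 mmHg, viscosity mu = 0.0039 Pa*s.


Q = pi*r^4*dP / (8*mu*L)
r = 0.0014 m, L = 0.45 m
dP = 66 mmHg = 8799.252 Pa
Q = 7.5638e-06 m^3/s


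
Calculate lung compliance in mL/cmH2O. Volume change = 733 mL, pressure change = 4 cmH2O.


C = dV / dP
C = 733 / 4
C = 183.2 mL/cmH2O


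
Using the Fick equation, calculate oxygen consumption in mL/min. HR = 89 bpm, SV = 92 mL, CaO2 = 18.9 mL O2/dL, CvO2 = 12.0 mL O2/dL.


CO = HR*SV = 89*92/1000 = 8.188 L/min
a-v O2 diff = 18.9 - 12.0 = 6.9 mL/dL
VO2 = CO * (CaO2-CvO2) * 10 dL/L
VO2 = 8.188 * 6.9 * 10
VO2 = 565 mL/min


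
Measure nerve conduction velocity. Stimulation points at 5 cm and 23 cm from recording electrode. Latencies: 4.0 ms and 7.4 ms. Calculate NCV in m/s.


Distance = (23 - 5) / 100 = 0.18 m
dt = (7.4 - 4.0) / 1000 = 0.0034 s
NCV = dist / dt = 52.94 m/s


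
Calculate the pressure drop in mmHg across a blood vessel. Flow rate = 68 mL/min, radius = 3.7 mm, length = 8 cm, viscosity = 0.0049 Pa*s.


dP = 8*mu*L*Q / (pi*r^4)
Q = 68 mL/min = 1.13333e-06 m^3/s
dP = 6.03637 Pa = 6.03637 / 133.322 mmHg = 0.04528 mmHg


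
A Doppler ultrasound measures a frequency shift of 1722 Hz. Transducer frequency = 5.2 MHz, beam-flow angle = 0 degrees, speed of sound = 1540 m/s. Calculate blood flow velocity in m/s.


v = fd * c / (2 * f0 * cos(theta))
v = 1722 * 1540 / (2 * 5.2000e+06 * cos(0))
v = 0.255 m/s


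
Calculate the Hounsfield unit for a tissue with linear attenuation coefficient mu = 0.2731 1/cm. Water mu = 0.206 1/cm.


HU = ((mu_tissue - mu_water) / mu_water) * 1000
HU = ((0.2731 - 0.206) / 0.206) * 1000
HU = 325.7


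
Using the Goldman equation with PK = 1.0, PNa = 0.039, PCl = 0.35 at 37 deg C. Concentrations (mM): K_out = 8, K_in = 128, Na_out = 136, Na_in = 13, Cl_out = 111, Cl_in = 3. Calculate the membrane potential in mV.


Vm = (RT/F)*ln((PK*Ko + PNa*Nao + PCl*Cli)/(PK*Ki + PNa*Nai + PCl*Clo))
Numer = 14.354, Denom = 167.357
Vm = -65.64 mV


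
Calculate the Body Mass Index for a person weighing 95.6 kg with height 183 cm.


BMI = weight / height^2
height = 183 cm = 1.83 m
BMI = 95.6 / 1.83^2
BMI = 28.55 kg/m^2


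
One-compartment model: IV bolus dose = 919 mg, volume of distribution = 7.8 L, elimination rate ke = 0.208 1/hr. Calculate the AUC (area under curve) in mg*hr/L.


C0 = Dose/Vd = 919/7.8 = 117.821 mg/L
AUC = C0/ke = 117.821/0.208
AUC = 566.4 mg*hr/L


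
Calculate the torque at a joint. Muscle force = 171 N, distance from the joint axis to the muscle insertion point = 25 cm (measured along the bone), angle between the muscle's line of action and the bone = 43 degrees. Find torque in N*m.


Torque = F * d * sin(theta)   (moment arm = d*sin(theta))
d = 25 cm = 0.25 m
Torque = 171 * 0.25 * sin(43)
Torque = 29.16 N*m


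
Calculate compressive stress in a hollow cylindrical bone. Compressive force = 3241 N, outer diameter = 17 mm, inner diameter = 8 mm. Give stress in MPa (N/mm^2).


A = pi*(r_o^2 - r_i^2)
r_o = 8.5 mm, r_i = 4 mm
A = 176.715 mm^2
sigma = F/A = 3241 / 176.715
sigma = 18.34 MPa


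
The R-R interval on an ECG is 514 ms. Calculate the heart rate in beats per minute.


HR = 60 / RR_interval(s)
RR = 514 ms = 0.514 s
HR = 60 / 0.514 = 116.7 bpm


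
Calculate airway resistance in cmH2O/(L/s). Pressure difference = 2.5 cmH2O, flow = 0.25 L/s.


R = dP / flow
R = 2.5 / 0.25
R = 10 cmH2O/(L/s)


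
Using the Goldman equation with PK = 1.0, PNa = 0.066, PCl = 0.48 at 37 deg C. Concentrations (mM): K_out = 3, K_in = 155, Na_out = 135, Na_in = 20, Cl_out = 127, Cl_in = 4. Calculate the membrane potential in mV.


Vm = (RT/F)*ln((PK*Ko + PNa*Nao + PCl*Cli)/(PK*Ki + PNa*Nai + PCl*Clo))
Numer = 13.83, Denom = 217.28
Vm = -73.61 mV


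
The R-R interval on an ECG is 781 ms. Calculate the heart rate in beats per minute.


HR = 60 / RR_interval(s)
RR = 781 ms = 0.781 s
HR = 60 / 0.781 = 76.82 bpm


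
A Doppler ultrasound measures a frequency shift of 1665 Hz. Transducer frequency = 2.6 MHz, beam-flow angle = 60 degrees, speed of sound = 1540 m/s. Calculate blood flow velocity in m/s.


v = fd * c / (2 * f0 * cos(theta))
v = 1665 * 1540 / (2 * 2.6000e+06 * cos(60))
v = 0.9862 m/s


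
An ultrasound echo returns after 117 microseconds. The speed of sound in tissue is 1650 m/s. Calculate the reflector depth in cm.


depth = c * t / 2
t = 117 us = 1.1700e-04 s
depth = 1650 * 1.1700e-04 / 2
depth = 0.096525 m = 9.6525 cm


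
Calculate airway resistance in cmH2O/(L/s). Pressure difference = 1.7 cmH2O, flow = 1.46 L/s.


R = dP / flow
R = 1.7 / 1.46
R = 1.164 cmH2O/(L/s)


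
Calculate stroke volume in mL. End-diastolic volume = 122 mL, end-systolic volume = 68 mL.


SV = EDV - ESV
SV = 122 - 68
SV = 54 mL


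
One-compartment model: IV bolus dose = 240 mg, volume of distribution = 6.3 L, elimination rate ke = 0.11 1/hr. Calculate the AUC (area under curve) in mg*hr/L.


C0 = Dose/Vd = 240/6.3 = 38.0952 mg/L
AUC = C0/ke = 38.0952/0.11
AUC = 346.3 mg*hr/L


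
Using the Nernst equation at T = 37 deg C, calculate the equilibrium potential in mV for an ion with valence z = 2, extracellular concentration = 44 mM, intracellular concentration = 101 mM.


E = (RT/(zF)) * ln(C_out/C_in)
T = 37 + 273.15 = 310.15 K
E = (8.314 * 310.15 / (2 * 96485)) * ln(44/101)
E = -11.1 mV


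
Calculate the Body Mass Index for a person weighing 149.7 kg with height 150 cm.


BMI = weight / height^2
height = 150 cm = 1.5 m
BMI = 149.7 / 1.5^2
BMI = 66.53 kg/m^2


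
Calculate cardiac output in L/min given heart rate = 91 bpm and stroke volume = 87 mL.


CO = HR * SV
CO = 91 * 87 / 1000
CO = 7.917 L/min


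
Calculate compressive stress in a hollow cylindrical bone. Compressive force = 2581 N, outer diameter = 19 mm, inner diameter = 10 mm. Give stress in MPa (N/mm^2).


A = pi*(r_o^2 - r_i^2)
r_o = 9.5 mm, r_i = 5 mm
A = 204.989 mm^2
sigma = F/A = 2581 / 204.989
sigma = 12.59 MPa


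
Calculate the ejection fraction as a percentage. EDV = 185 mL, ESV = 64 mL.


SV = EDV - ESV = 185 - 64 = 121 mL
EF = SV/EDV * 100 = 121/185 * 100
EF = 65.41%


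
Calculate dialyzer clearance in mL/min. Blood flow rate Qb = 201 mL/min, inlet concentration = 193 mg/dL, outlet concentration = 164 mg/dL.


K = Qb * (Cb_in - Cb_out) / Cb_in
K = 201 * (193 - 164) / 193
K = 30.2 mL/min


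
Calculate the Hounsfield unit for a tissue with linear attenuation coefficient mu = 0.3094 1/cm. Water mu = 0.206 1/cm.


HU = ((mu_tissue - mu_water) / mu_water) * 1000
HU = ((0.3094 - 0.206) / 0.206) * 1000
HU = 501.9


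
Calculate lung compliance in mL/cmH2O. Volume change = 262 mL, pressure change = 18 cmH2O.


C = dV / dP
C = 262 / 18
C = 14.56 mL/cmH2O


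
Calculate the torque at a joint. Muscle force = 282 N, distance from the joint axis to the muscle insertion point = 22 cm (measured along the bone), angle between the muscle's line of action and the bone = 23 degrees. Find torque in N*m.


Torque = F * d * sin(theta)   (moment arm = d*sin(theta))
d = 22 cm = 0.22 m
Torque = 282 * 0.22 * sin(23)
Torque = 24.24 N*m


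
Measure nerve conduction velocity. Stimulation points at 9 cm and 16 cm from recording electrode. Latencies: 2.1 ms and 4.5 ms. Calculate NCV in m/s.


Distance = (16 - 9) / 100 = 0.07 m
dt = (4.5 - 2.1) / 1000 = 0.0024 s
NCV = dist / dt = 29.17 m/s


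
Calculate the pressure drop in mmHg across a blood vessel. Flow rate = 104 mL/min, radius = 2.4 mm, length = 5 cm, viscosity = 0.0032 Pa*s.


dP = 8*mu*L*Q / (pi*r^4)
Q = 104 mL/min = 1.73333e-06 m^3/s
dP = 21.2861 Pa = 21.2861 / 133.322 mmHg = 0.1597 mmHg


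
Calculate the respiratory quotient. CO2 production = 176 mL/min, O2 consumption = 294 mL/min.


RQ = VCO2 / VO2
RQ = 176 / 294
RQ = 0.5986


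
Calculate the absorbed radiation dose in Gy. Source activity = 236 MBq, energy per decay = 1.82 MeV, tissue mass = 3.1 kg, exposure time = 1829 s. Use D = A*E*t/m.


A = 236 MBq = 2.3600e+08 Bq
E = 1.82 MeV = 2.91564e-13 J
D = A*E*t/m = 2.3600e+08*2.91564e-13*1829/3.1
D = 0.0406 Gy


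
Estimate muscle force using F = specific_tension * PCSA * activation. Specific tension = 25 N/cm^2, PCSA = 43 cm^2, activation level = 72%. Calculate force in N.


F = sigma * PCSA * activation
F = 25 * 43 * 0.72
F = 774 N


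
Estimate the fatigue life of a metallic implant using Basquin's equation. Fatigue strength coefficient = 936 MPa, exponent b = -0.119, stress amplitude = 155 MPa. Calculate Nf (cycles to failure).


sigma_a = sigma_f' * (2Nf)^b
2Nf = (sigma_a/sigma_f')^(1/b)
2Nf = (155/936)^(1/-0.119)
2Nf = 3652211.2
Nf = 1.8261e+06


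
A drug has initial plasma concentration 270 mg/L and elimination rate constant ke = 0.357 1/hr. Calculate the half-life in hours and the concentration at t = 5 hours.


t_half = ln(2) / ke = 0.693147 / 0.357 = 1.942 hr
C(t) = C0 * exp(-ke*t) = 270 * exp(-0.357*5)
C(5) = 45.31 mg/L


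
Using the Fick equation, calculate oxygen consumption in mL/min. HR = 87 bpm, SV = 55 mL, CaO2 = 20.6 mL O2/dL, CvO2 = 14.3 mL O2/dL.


CO = HR*SV = 87*55/1000 = 4.785 L/min
a-v O2 diff = 20.6 - 14.3 = 6.3 mL/dL
VO2 = CO * (CaO2-CvO2) * 10 dL/L
VO2 = 4.785 * 6.3 * 10
VO2 = 301.5 mL/min


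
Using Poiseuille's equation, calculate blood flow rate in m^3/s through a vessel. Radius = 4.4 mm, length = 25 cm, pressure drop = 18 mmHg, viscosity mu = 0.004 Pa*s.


Q = pi*r^4*dP / (8*mu*L)
r = 0.0044 m, L = 0.25 m
dP = 18 mmHg = 2399.796 Pa
Q = 3.5322e-04 m^3/s


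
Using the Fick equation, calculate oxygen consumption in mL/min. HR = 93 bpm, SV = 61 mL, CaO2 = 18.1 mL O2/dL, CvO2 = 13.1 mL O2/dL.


CO = HR*SV = 93*61/1000 = 5.673 L/min
a-v O2 diff = 18.1 - 13.1 = 5 mL/dL
VO2 = CO * (CaO2-CvO2) * 10 dL/L
VO2 = 5.673 * 5 * 10
VO2 = 283.7 mL/min


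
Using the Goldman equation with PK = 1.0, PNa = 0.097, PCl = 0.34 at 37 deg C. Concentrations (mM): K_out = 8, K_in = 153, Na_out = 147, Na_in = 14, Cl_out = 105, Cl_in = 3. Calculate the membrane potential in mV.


Vm = (RT/F)*ln((PK*Ko + PNa*Nao + PCl*Cli)/(PK*Ki + PNa*Nai + PCl*Clo))
Numer = 23.279, Denom = 190.058
Vm = -56.12 mV


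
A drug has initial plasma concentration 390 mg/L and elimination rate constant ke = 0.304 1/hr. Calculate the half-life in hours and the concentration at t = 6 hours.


t_half = ln(2) / ke = 0.693147 / 0.304 = 2.28 hr
C(t) = C0 * exp(-ke*t) = 390 * exp(-0.304*6)
C(6) = 62.94 mg/L


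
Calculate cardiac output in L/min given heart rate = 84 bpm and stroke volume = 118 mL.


CO = HR * SV
CO = 84 * 118 / 1000
CO = 9.912 L/min


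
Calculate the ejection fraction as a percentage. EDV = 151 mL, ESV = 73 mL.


SV = EDV - ESV = 151 - 73 = 78 mL
EF = SV/EDV * 100 = 78/151 * 100
EF = 51.66%


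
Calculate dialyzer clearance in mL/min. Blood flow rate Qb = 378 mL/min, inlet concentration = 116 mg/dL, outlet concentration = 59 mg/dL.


K = Qb * (Cb_in - Cb_out) / Cb_in
K = 378 * (116 - 59) / 116
K = 185.7 mL/min


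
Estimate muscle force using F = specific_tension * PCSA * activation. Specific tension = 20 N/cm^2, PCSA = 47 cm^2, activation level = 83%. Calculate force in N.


F = sigma * PCSA * activation
F = 20 * 47 * 0.83
F = 780.2 N


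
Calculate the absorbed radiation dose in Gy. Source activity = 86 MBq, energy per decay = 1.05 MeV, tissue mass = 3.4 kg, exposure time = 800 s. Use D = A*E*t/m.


A = 86 MBq = 8.6000e+07 Bq
E = 1.05 MeV = 1.6821e-13 J
D = A*E*t/m = 8.6000e+07*1.6821e-13*800/3.4
D = 0.003404 Gy


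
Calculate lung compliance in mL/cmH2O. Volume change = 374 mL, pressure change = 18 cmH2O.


C = dV / dP
C = 374 / 18
C = 20.78 mL/cmH2O


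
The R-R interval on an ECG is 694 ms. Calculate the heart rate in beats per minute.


HR = 60 / RR_interval(s)
RR = 694 ms = 0.694 s
HR = 60 / 0.694 = 86.46 bpm


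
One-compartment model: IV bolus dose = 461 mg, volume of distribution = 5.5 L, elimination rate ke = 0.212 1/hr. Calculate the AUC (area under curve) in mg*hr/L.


C0 = Dose/Vd = 461/5.5 = 83.8182 mg/L
AUC = C0/ke = 83.8182/0.212
AUC = 395.4 mg*hr/L


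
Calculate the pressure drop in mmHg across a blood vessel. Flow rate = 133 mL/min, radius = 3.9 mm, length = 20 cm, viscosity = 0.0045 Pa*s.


dP = 8*mu*L*Q / (pi*r^4)
Q = 133 mL/min = 2.21667e-06 m^3/s
dP = 21.9596 Pa = 21.9596 / 133.322 mmHg = 0.1647 mmHg


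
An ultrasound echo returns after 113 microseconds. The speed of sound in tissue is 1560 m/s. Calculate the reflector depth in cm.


depth = c * t / 2
t = 113 us = 1.1300e-04 s
depth = 1560 * 1.1300e-04 / 2
depth = 0.08814 m = 8.814 cm


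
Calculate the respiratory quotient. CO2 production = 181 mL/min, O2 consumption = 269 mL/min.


RQ = VCO2 / VO2
RQ = 181 / 269
RQ = 0.6729


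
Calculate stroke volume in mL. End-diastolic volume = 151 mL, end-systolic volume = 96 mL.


SV = EDV - ESV
SV = 151 - 96
SV = 55 mL


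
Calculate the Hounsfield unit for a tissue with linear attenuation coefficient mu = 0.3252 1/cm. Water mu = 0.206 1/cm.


HU = ((mu_tissue - mu_water) / mu_water) * 1000
HU = ((0.3252 - 0.206) / 0.206) * 1000
HU = 578.6


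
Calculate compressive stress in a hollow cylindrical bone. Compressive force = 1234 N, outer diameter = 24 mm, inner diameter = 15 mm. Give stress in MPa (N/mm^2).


A = pi*(r_o^2 - r_i^2)
r_o = 12 mm, r_i = 7.5 mm
A = 275.675 mm^2
sigma = F/A = 1234 / 275.675
sigma = 4.476 MPa


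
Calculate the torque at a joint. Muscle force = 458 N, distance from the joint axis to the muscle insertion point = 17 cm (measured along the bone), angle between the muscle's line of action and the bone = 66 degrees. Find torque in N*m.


Torque = F * d * sin(theta)   (moment arm = d*sin(theta))
d = 17 cm = 0.17 m
Torque = 458 * 0.17 * sin(66)
Torque = 71.13 N*m


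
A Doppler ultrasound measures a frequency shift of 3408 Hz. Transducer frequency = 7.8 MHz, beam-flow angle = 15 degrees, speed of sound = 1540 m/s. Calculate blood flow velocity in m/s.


v = fd * c / (2 * f0 * cos(theta))
v = 3408 * 1540 / (2 * 7.8000e+06 * cos(15))
v = 0.3483 m/s


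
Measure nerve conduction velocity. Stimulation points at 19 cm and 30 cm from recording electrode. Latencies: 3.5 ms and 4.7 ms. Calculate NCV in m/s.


Distance = (30 - 19) / 100 = 0.11 m
dt = (4.7 - 3.5) / 1000 = 0.0012 s
NCV = dist / dt = 91.67 m/s


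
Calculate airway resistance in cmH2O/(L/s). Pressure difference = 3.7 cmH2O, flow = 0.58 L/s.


R = dP / flow
R = 3.7 / 0.58
R = 6.379 cmH2O/(L/s)


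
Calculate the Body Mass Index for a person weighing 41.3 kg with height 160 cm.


BMI = weight / height^2
height = 160 cm = 1.6 m
BMI = 41.3 / 1.6^2
BMI = 16.13 kg/m^2


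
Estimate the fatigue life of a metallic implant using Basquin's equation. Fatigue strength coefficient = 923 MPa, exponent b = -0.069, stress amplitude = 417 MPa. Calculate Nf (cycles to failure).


sigma_a = sigma_f' * (2Nf)^b
2Nf = (sigma_a/sigma_f')^(1/b)
2Nf = (417/923)^(1/-0.069)
2Nf = 100219.31
Nf = 5.011e+04


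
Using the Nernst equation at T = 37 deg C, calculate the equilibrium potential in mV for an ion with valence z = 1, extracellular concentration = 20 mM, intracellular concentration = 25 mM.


E = (RT/(zF)) * ln(C_out/C_in)
T = 37 + 273.15 = 310.15 K
E = (8.314 * 310.15 / (1 * 96485)) * ln(20/25)
E = -5.964 mV


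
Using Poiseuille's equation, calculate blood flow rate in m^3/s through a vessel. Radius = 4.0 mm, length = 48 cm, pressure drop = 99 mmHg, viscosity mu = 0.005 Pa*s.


Q = pi*r^4*dP / (8*mu*L)
r = 0.004 m, L = 0.48 m
dP = 99 mmHg = 13198.878 Pa
Q = 5.5287e-04 m^3/s


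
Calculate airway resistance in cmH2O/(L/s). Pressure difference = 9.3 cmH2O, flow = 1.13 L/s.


R = dP / flow
R = 9.3 / 1.13
R = 8.23 cmH2O/(L/s)


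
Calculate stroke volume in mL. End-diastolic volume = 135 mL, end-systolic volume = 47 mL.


SV = EDV - ESV
SV = 135 - 47
SV = 88 mL


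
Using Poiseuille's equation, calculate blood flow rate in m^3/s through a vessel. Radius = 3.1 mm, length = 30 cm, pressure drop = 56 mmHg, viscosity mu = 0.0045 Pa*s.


Q = pi*r^4*dP / (8*mu*L)
r = 0.0031 m, L = 0.3 m
dP = 56 mmHg = 7466.032 Pa
Q = 2.0057e-04 m^3/s


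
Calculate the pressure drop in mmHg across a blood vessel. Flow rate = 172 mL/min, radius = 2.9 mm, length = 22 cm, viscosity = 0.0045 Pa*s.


dP = 8*mu*L*Q / (pi*r^4)
Q = 172 mL/min = 2.86667e-06 m^3/s
dP = 102.179 Pa = 102.179 / 133.322 mmHg = 0.7664 mmHg


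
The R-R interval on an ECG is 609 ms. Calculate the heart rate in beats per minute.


HR = 60 / RR_interval(s)
RR = 609 ms = 0.609 s
HR = 60 / 0.609 = 98.52 bpm


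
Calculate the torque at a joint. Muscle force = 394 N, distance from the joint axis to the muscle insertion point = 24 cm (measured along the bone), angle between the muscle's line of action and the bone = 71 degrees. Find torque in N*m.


Torque = F * d * sin(theta)   (moment arm = d*sin(theta))
d = 24 cm = 0.24 m
Torque = 394 * 0.24 * sin(71)
Torque = 89.41 N*m


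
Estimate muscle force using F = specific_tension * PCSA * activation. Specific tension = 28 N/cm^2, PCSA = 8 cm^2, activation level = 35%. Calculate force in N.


F = sigma * PCSA * activation
F = 28 * 8 * 0.35
F = 78.4 N


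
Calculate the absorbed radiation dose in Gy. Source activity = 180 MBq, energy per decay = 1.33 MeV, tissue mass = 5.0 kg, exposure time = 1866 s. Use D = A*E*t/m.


A = 180 MBq = 1.8000e+08 Bq
E = 1.33 MeV = 2.13066e-13 J
D = A*E*t/m = 1.8000e+08*2.13066e-13*1866/5.0
D = 0.01431 Gy


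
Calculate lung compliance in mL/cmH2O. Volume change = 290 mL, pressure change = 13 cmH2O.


C = dV / dP
C = 290 / 13
C = 22.31 mL/cmH2O


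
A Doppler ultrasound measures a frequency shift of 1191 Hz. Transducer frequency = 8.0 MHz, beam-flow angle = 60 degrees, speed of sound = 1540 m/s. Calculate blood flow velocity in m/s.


v = fd * c / (2 * f0 * cos(theta))
v = 1191 * 1540 / (2 * 8.0000e+06 * cos(60))
v = 0.2293 m/s


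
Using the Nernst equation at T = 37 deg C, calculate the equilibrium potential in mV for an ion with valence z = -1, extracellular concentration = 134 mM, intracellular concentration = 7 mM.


E = (RT/(zF)) * ln(C_out/C_in)
T = 37 + 273.15 = 310.15 K
E = (8.314 * 310.15 / (-1 * 96485)) * ln(134/7)
E = -78.89 mV


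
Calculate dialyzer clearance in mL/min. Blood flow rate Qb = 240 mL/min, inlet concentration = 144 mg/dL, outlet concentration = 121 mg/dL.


K = Qb * (Cb_in - Cb_out) / Cb_in
K = 240 * (144 - 121) / 144
K = 38.33 mL/min


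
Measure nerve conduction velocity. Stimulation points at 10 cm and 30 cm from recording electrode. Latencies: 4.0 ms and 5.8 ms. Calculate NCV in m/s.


Distance = (30 - 10) / 100 = 0.2 m
dt = (5.8 - 4.0) / 1000 = 0.0018 s
NCV = dist / dt = 111.1 m/s


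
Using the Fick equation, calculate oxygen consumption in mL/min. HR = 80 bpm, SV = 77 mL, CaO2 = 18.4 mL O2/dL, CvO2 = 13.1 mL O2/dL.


CO = HR*SV = 80*77/1000 = 6.16 L/min
a-v O2 diff = 18.4 - 13.1 = 5.3 mL/dL
VO2 = CO * (CaO2-CvO2) * 10 dL/L
VO2 = 6.16 * 5.3 * 10
VO2 = 326.5 mL/min


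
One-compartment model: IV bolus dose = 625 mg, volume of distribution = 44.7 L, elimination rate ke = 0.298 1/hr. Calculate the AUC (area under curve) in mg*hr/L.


C0 = Dose/Vd = 625/44.7 = 13.9821 mg/L
AUC = C0/ke = 13.9821/0.298
AUC = 46.92 mg*hr/L


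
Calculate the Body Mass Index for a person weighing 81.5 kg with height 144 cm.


BMI = weight / height^2
height = 144 cm = 1.44 m
BMI = 81.5 / 1.44^2
BMI = 39.3 kg/m^2


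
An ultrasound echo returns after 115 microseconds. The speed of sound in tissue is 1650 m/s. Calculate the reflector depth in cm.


depth = c * t / 2
t = 115 us = 1.1500e-04 s
depth = 1650 * 1.1500e-04 / 2
depth = 0.094875 m = 9.4875 cm


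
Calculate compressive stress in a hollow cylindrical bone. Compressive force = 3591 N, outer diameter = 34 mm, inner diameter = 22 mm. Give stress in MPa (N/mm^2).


A = pi*(r_o^2 - r_i^2)
r_o = 17 mm, r_i = 11 mm
A = 527.788 mm^2
sigma = F/A = 3591 / 527.788
sigma = 6.804 MPa


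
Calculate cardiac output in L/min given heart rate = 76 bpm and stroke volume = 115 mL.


CO = HR * SV
CO = 76 * 115 / 1000
CO = 8.74 L/min


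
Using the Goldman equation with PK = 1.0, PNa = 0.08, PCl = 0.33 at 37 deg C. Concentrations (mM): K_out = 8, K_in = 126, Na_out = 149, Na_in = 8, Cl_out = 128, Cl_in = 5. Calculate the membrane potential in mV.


Vm = (RT/F)*ln((PK*Ko + PNa*Nao + PCl*Cli)/(PK*Ki + PNa*Nai + PCl*Clo))
Numer = 21.57, Denom = 168.88
Vm = -55 mV


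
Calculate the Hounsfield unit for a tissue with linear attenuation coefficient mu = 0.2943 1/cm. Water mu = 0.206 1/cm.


HU = ((mu_tissue - mu_water) / mu_water) * 1000
HU = ((0.2943 - 0.206) / 0.206) * 1000
HU = 428.6


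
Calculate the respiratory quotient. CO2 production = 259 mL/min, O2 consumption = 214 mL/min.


RQ = VCO2 / VO2
RQ = 259 / 214
RQ = 1.21


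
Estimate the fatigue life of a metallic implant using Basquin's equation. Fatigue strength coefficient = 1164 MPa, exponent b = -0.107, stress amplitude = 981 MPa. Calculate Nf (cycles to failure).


sigma_a = sigma_f' * (2Nf)^b
2Nf = (sigma_a/sigma_f')^(1/b)
2Nf = (981/1164)^(1/-0.107)
2Nf = 4.9458705
Nf = 2.473


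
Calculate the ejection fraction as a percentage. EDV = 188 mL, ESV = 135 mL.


SV = EDV - ESV = 188 - 135 = 53 mL
EF = SV/EDV * 100 = 53/188 * 100
EF = 28.19%


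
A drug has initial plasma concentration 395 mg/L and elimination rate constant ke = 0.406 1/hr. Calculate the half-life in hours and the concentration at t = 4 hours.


t_half = ln(2) / ke = 0.693147 / 0.406 = 1.707 hr
C(t) = C0 * exp(-ke*t) = 395 * exp(-0.406*4)
C(4) = 77.86 mg/L


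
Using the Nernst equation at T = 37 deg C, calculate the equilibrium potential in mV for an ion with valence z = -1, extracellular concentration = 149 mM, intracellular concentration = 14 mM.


E = (RT/(zF)) * ln(C_out/C_in)
T = 37 + 273.15 = 310.15 K
E = (8.314 * 310.15 / (-1 * 96485)) * ln(149/14)
E = -63.2 mV


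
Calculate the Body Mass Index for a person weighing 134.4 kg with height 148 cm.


BMI = weight / height^2
height = 148 cm = 1.48 m
BMI = 134.4 / 1.48^2
BMI = 61.36 kg/m^2


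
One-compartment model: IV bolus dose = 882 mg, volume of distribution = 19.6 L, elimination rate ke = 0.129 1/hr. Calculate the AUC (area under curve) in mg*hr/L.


C0 = Dose/Vd = 882/19.6 = 45 mg/L
AUC = C0/ke = 45/0.129
AUC = 348.8 mg*hr/L


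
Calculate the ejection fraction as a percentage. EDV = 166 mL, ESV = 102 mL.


SV = EDV - ESV = 166 - 102 = 64 mL
EF = SV/EDV * 100 = 64/166 * 100
EF = 38.55%


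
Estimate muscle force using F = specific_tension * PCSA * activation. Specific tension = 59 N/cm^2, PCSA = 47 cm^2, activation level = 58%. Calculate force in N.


F = sigma * PCSA * activation
F = 59 * 47 * 0.58
F = 1608 N


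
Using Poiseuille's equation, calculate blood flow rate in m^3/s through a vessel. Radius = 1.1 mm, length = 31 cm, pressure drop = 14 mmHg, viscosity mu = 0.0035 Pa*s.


Q = pi*r^4*dP / (8*mu*L)
r = 0.0011 m, L = 0.31 m
dP = 14 mmHg = 1866.508 Pa
Q = 9.8908e-07 m^3/s


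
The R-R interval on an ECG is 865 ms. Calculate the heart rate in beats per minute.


HR = 60 / RR_interval(s)
RR = 865 ms = 0.865 s
HR = 60 / 0.865 = 69.36 bpm


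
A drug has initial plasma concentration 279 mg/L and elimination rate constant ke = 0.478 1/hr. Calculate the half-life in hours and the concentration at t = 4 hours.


t_half = ln(2) / ke = 0.693147 / 0.478 = 1.45 hr
C(t) = C0 * exp(-ke*t) = 279 * exp(-0.478*4)
C(4) = 41.23 mg/L


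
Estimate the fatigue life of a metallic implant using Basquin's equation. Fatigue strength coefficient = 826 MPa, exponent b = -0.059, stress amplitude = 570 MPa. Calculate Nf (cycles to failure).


sigma_a = sigma_f' * (2Nf)^b
2Nf = (sigma_a/sigma_f')^(1/b)
2Nf = (570/826)^(1/-0.059)
2Nf = 537.76987
Nf = 268.9


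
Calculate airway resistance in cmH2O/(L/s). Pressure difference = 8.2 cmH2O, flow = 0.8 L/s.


R = dP / flow
R = 8.2 / 0.8
R = 10.25 cmH2O/(L/s)


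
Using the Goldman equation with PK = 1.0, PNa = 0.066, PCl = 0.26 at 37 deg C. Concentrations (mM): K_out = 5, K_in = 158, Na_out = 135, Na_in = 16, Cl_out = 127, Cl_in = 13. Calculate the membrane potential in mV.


Vm = (RT/F)*ln((PK*Ko + PNa*Nao + PCl*Cli)/(PK*Ki + PNa*Nai + PCl*Clo))
Numer = 17.29, Denom = 192.076
Vm = -64.35 mV


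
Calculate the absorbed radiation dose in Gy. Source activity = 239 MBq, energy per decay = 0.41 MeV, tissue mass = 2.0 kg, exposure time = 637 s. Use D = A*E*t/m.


A = 239 MBq = 2.3900e+08 Bq
E = 0.41 MeV = 6.5682e-14 J
D = A*E*t/m = 2.3900e+08*6.5682e-14*637/2.0
D = 0.005 Gy


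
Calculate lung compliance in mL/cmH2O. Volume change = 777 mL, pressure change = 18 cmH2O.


C = dV / dP
C = 777 / 18
C = 43.17 mL/cmH2O


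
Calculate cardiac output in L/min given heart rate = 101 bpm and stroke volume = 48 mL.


CO = HR * SV
CO = 101 * 48 / 1000
CO = 4.848 L/min


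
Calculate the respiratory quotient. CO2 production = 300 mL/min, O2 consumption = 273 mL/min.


RQ = VCO2 / VO2
RQ = 300 / 273
RQ = 1.099


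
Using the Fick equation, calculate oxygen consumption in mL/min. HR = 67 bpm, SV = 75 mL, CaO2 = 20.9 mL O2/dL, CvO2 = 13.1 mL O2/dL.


CO = HR*SV = 67*75/1000 = 5.025 L/min
a-v O2 diff = 20.9 - 13.1 = 7.8 mL/dL
VO2 = CO * (CaO2-CvO2) * 10 dL/L
VO2 = 5.025 * 7.8 * 10
VO2 = 391.9 mL/min


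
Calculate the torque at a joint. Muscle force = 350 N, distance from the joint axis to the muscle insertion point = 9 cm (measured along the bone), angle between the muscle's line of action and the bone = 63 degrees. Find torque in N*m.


Torque = F * d * sin(theta)   (moment arm = d*sin(theta))
d = 9 cm = 0.09 m
Torque = 350 * 0.09 * sin(63)
Torque = 28.07 N*m


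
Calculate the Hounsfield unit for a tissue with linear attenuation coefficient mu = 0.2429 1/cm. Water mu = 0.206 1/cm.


HU = ((mu_tissue - mu_water) / mu_water) * 1000
HU = ((0.2429 - 0.206) / 0.206) * 1000
HU = 179.1


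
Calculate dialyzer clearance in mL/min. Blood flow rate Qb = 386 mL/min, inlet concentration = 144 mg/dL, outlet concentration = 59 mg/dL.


K = Qb * (Cb_in - Cb_out) / Cb_in
K = 386 * (144 - 59) / 144
K = 227.8 mL/min


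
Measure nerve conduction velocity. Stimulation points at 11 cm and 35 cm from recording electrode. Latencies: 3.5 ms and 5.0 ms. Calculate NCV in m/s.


Distance = (35 - 11) / 100 = 0.24 m
dt = (5.0 - 3.5) / 1000 = 0.0015 s
NCV = dist / dt = 160 m/s


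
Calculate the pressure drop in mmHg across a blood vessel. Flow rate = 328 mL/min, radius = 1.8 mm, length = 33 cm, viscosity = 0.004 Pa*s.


dP = 8*mu*L*Q / (pi*r^4)
Q = 328 mL/min = 5.46667e-06 m^3/s
dP = 1750.44 Pa = 1750.44 / 133.322 mmHg = 13.13 mmHg


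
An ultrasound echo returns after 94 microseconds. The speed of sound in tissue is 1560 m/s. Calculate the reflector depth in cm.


depth = c * t / 2
t = 94 us = 9.4000e-05 s
depth = 1560 * 9.4000e-05 / 2
depth = 0.07332 m = 7.332 cm


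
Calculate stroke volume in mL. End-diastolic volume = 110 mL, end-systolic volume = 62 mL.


SV = EDV - ESV
SV = 110 - 62
SV = 48 mL


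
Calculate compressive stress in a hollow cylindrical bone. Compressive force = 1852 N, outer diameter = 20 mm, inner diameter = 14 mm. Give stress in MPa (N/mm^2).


A = pi*(r_o^2 - r_i^2)
r_o = 10 mm, r_i = 7 mm
A = 160.221 mm^2
sigma = F/A = 1852 / 160.221
sigma = 11.56 MPa


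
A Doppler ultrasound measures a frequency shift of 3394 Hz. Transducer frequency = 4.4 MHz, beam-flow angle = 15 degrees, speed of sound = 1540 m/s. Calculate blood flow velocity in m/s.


v = fd * c / (2 * f0 * cos(theta))
v = 3394 * 1540 / (2 * 4.4000e+06 * cos(15))
v = 0.6149 m/s


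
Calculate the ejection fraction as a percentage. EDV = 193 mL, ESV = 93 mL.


SV = EDV - ESV = 193 - 93 = 100 mL
EF = SV/EDV * 100 = 100/193 * 100
EF = 51.81%


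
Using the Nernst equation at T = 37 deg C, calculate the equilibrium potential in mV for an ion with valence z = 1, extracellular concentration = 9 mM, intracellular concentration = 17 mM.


E = (RT/(zF)) * ln(C_out/C_in)
T = 37 + 273.15 = 310.15 K
E = (8.314 * 310.15 / (1 * 96485)) * ln(9/17)
E = -17 mV
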